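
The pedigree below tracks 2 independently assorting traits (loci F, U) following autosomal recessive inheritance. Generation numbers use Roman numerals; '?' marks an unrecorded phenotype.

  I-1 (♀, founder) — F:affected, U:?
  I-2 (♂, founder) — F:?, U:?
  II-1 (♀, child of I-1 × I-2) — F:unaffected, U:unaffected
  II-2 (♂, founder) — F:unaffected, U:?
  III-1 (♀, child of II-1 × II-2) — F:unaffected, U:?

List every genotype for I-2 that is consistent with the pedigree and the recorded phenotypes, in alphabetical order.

F/I-1 aff ·: ff
F/I-2 ? ·: FF|Ff
F/II-1 un I-1×I-2: Ff
F/II-2 un ·: FF|Ff
F/III-1 un II-1×II-2: FF|Ff
⇒ F over [I-1,I-2,II-1,II-2,III-1]: 8 consistent
U/I-1 ? ·: UU|Uu|uu
U/I-2 ? ·: UU|Uu|uu
U/II-1 un I-1×I-2: UU|Uu
U/II-2 ? ·: UU|Uu|uu
U/III-1 ? II-1×II-2: UU|Uu|uu
⇒ U over [I-1,I-2,II-1,II-2,III-1]: 65 consistent

I-2 ∈ {FF UU, FF Uu, FF uu, Ff UU, Ff Uu, Ff uu}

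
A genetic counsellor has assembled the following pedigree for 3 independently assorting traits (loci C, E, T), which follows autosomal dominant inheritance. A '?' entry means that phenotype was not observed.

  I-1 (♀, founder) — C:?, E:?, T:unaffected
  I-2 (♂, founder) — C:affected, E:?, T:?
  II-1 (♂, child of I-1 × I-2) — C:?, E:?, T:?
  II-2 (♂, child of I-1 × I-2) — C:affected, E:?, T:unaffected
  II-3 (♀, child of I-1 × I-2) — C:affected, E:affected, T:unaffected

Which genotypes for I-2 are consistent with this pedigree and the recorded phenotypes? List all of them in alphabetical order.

I-2 ∈ {CC EE Tt, CC EE tt, CC Ee Tt, CC Ee tt, CC ee Tt, CC ee tt, Cc EE Tt, Cc EE tt, Cc Ee Tt, Cc Ee tt, Cc ee Tt, Cc ee tt}

C/I-1 ? ·: cc|Cc|CC
C/I-2 aff ·: Cc|CC
C/II-1 ? I-1×I-2: cc|Cc|CC
C/II-2 aff I-1×I-2: Cc|CC
C/II-3 aff I-1×I-2: Cc|CC
⇒ C over [I-1,I-2,II-1,II-2,II-3]: 32 consistent
E/I-1 ? ·: ee|Ee|EE
E/I-2 ? ·: ee|Ee|EE
E/II-1 ? I-1×I-2: ee|Ee|EE
E/II-2 ? I-1×I-2: ee|Ee|EE
E/II-3 aff I-1×I-2: Ee|EE
⇒ E over [I-1,I-2,II-1,II-2,II-3]: 45 consistent
T/I-1 un ·: tt
T/I-2 ? ·: tt|Tt
T/II-1 ? I-1×I-2: tt|Tt
T/II-2 un I-1×I-2: tt
T/II-3 un I-1×I-2: tt
⇒ T over [I-1,I-2,II-1,II-2,II-3]: 3 consistent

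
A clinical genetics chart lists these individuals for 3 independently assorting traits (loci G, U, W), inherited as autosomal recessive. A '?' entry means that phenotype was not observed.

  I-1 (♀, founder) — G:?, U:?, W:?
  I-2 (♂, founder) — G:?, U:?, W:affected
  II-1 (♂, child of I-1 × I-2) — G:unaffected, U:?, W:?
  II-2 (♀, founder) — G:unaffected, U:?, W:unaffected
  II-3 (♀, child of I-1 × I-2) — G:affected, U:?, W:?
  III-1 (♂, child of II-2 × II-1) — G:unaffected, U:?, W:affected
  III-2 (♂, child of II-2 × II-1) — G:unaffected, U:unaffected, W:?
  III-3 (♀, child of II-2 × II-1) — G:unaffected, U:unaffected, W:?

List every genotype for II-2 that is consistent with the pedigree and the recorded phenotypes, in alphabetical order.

II-2 ∈ {GG UU Ww, GG Uu Ww, GG uu Ww, Gg UU Ww, Gg Uu Ww, Gg uu Ww}

G/I-1 ? ·: Gg|gg
G/I-2 ? ·: Gg|gg
G/II-1 un I-1×I-2: GG|Gg
G/II-2 un ·: GG|Gg
G/II-3 aff I-1×I-2: gg
G/III-1 un II-2×II-1: GG|Gg
G/III-2 un II-2×II-1: GG|Gg
G/III-3 un II-2×II-1: GG|Gg
⇒ G over [I-1,I-2,II-1,II-2,II-3,III-1,III-2,III-3]: 57 consistent
U/I-1 ? ·: UU|Uu|uu
U/I-2 ? ·: UU|Uu|uu
U/II-1 ? I-1×I-2: UU|Uu|uu
U/II-2 ? ·: UU|Uu|uu
U/II-3 ? I-1×I-2: UU|Uu|uu
U/III-1 ? II-2×II-1: UU|Uu|uu
U/III-2 un II-2×II-1: UU|Uu
U/III-3 un II-2×II-1: UU|Uu
⇒ U over [I-1,I-2,II-1,II-2,II-3,III-1,III-2,III-3]: 390 consistent
W/I-1 ? ·: WW|Ww|ww
W/I-2 aff ·: ww
W/II-1 ? I-1×I-2: Ww|ww
W/II-2 un ·: Ww
W/II-3 ? I-1×I-2: Ww|ww
W/III-1 aff II-2×II-1: ww
W/III-2 ? II-2×II-1: WW|Ww|ww
W/III-3 ? II-2×II-1: WW|Ww|ww
⇒ W over [I-1,I-2,II-1,II-2,II-3,III-1,III-2,III-3]: 39 consistent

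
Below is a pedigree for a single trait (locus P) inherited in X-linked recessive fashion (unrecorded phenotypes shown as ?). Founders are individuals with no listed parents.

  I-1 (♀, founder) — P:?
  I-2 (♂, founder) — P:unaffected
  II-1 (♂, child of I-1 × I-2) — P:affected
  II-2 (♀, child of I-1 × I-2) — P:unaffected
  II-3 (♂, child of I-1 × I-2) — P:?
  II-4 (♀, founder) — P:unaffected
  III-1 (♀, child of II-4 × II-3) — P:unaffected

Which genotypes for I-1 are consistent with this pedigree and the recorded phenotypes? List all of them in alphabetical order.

I-1 ∈ {X^PX^p, X^pX^p}

P/I-1 ? ·: X^PX^p|X^pX^p
P/I-2 un ·: X^PY
P/II-1 aff I-1×I-2: X^pY
P/II-2 un I-1×I-2: X^PX^P|X^PX^p
P/II-3 ? I-1×I-2: X^PY|X^pY
P/II-4 un ·: X^PX^P|X^PX^p
P/III-1 un II-4×II-3: X^PX^P|X^PX^p
⇒ P over [I-1,I-2,II-1,II-2,II-3,II-4,III-1]: 12 consistent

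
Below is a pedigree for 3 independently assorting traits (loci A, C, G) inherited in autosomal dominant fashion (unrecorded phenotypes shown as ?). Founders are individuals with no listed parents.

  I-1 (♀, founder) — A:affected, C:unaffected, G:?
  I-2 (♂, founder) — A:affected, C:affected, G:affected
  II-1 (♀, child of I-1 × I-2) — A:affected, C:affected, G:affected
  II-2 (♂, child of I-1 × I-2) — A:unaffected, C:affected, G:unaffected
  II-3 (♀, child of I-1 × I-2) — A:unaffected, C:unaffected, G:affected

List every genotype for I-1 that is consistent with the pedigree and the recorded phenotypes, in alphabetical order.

A/I-1 aff ·: Aa
A/I-2 aff ·: Aa
A/II-1 aff I-1×I-2: Aa|AA
A/II-2 un I-1×I-2: aa
A/II-3 un I-1×I-2: aa
⇒ A over [I-1,I-2,II-1,II-2,II-3]: 2 consistent
C/I-1 un ·: cc
C/I-2 aff ·: Cc
C/II-1 aff I-1×I-2: Cc
C/II-2 aff I-1×I-2: Cc
C/II-3 un I-1×I-2: cc
⇒ C over [I-1,I-2,II-1,II-2,II-3]: 1 consistent
G/I-1 ? ·: gg|Gg
G/I-2 aff ·: Gg
G/II-1 aff I-1×I-2: Gg|GG
G/II-2 un I-1×I-2: gg
G/II-3 aff I-1×I-2: Gg|GG
⇒ G over [I-1,I-2,II-1,II-2,II-3]: 5 consistent

I-1 ∈ {Aa cc Gg, Aa cc gg}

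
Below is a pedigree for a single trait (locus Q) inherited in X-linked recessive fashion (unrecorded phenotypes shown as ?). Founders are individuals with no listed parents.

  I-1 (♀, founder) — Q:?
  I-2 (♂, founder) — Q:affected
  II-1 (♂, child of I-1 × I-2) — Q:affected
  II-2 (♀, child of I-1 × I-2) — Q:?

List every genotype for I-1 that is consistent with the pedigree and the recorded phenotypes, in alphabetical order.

I-1 ∈ {X^QX^q, X^qX^q}

Q/I-1 ? ·: X^QX^q|X^qX^q
Q/I-2 aff ·: X^qY
Q/II-1 aff I-1×I-2: X^qY
Q/II-2 ? I-1×I-2: X^QX^q|X^qX^q
⇒ Q over [I-1,I-2,II-1,II-2]: 3 consistent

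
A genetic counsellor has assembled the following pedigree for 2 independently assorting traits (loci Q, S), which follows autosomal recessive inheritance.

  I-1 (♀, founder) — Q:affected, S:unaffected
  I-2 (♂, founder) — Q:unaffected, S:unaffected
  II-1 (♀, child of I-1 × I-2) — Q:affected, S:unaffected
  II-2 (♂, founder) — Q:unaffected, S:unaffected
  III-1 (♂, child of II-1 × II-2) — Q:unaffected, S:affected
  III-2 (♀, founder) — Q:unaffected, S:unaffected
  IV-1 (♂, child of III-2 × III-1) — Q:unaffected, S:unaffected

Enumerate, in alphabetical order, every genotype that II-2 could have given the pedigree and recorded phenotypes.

II-2 ∈ {QQ Ss, Qq Ss}

Q/I-1 aff ·: qq
Q/I-2 un ·: Qq
Q/II-1 aff I-1×I-2: qq
Q/II-2 un ·: QQ|Qq
Q/III-1 un II-1×II-2: Qq
Q/III-2 un ·: QQ|Qq
Q/IV-1 un III-2×III-1: QQ|Qq
⇒ Q over [I-1,I-2,II-1,II-2,III-1,III-2,IV-1]: 8 consistent
S/I-1 un ·: SS|Ss
S/I-2 un ·: SS|Ss
S/II-1 un I-1×I-2: Ss
S/II-2 un ·: Ss
S/III-1 aff II-1×II-2: ss
S/III-2 un ·: SS|Ss
S/IV-1 un III-2×III-1: Ss
⇒ S over [I-1,I-2,II-1,II-2,III-1,III-2,IV-1]: 6 consistent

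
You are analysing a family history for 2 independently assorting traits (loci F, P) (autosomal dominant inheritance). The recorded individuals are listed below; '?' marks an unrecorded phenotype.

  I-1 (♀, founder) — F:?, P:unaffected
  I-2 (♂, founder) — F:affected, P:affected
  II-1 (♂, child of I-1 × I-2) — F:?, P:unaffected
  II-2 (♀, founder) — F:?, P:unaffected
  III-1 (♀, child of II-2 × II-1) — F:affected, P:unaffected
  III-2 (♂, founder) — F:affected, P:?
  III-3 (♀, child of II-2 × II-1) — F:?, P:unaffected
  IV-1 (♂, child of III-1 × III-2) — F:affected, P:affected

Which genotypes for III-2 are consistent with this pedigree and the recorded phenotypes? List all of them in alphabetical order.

III-2 ∈ {FF PP, FF Pp, Ff PP, Ff Pp}

F/I-1 ? ·: ff|Ff|FF
F/I-2 aff ·: Ff|FF
F/II-1 ? I-1×I-2: ff|Ff|FF
F/II-2 ? ·: ff|Ff|FF
F/III-1 aff II-2×II-1: Ff|FF
F/III-2 aff ·: Ff|FF
F/III-3 ? II-2×II-1: ff|Ff|FF
F/IV-1 aff III-1×III-2: Ff|FF
⇒ F over [I-1,I-2,II-1,II-2,III-1,III-2,III-3,IV-1]: 323 consistent
P/I-1 un ·: pp
P/I-2 aff ·: Pp
P/II-1 un I-1×I-2: pp
P/II-2 un ·: pp
P/III-1 un II-2×II-1: pp
P/III-2 ? ·: Pp|PP
P/III-3 un II-2×II-1: pp
P/IV-1 aff III-1×III-2: Pp
⇒ P over [I-1,I-2,II-1,II-2,III-1,III-2,III-3,IV-1]: 2 consistent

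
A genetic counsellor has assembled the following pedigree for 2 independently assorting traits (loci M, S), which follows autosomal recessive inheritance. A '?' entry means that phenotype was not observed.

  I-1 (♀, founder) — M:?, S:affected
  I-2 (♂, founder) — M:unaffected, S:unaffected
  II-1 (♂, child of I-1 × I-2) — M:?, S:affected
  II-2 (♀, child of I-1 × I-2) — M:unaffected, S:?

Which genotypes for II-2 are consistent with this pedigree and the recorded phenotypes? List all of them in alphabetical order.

M/I-1 ? ·: MM|Mm|mm
M/I-2 un ·: MM|Mm
M/II-1 ? I-1×I-2: MM|Mm|mm
M/II-2 un I-1×I-2: MM|Mm
⇒ M over [I-1,I-2,II-1,II-2]: 18 consistent
S/I-1 aff ·: ss
S/I-2 un ·: Ss
S/II-1 aff I-1×I-2: ss
S/II-2 ? I-1×I-2: Ss|ss
⇒ S over [I-1,I-2,II-1,II-2]: 2 consistent

II-2 ∈ {MM Ss, MM ss, Mm Ss, Mm ss}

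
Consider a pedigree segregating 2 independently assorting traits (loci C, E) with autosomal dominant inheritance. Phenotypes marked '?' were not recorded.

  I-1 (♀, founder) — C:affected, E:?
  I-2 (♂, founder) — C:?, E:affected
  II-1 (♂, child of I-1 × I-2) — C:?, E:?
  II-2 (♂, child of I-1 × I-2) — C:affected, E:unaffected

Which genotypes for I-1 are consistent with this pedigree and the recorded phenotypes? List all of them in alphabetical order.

C/I-1 aff ·: Cc|CC
C/I-2 ? ·: cc|Cc|CC
C/II-1 ? I-1×I-2: cc|Cc|CC
C/II-2 aff I-1×I-2: Cc|CC
⇒ C over [I-1,I-2,II-1,II-2]: 18 consistent
E/I-1 ? ·: ee|Ee
E/I-2 aff ·: Ee
E/II-1 ? I-1×I-2: ee|Ee|EE
E/II-2 un I-1×I-2: ee
⇒ E over [I-1,I-2,II-1,II-2]: 5 consistent

I-1 ∈ {CC Ee, CC ee, Cc Ee, Cc ee}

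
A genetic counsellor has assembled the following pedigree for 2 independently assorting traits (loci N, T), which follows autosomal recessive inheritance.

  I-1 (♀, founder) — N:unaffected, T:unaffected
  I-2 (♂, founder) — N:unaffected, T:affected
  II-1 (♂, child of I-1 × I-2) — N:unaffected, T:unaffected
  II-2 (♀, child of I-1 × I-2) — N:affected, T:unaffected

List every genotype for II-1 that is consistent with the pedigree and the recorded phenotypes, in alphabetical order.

II-1 ∈ {NN Tt, Nn Tt}

N/I-1 un ·: Nn
N/I-2 un ·: Nn
N/II-1 un I-1×I-2: NN|Nn
N/II-2 aff I-1×I-2: nn
⇒ N over [I-1,I-2,II-1,II-2]: 2 consistent
T/I-1 un ·: TT|Tt
T/I-2 aff ·: tt
T/II-1 un I-1×I-2: Tt
T/II-2 un I-1×I-2: Tt
⇒ T over [I-1,I-2,II-1,II-2]: 2 consistent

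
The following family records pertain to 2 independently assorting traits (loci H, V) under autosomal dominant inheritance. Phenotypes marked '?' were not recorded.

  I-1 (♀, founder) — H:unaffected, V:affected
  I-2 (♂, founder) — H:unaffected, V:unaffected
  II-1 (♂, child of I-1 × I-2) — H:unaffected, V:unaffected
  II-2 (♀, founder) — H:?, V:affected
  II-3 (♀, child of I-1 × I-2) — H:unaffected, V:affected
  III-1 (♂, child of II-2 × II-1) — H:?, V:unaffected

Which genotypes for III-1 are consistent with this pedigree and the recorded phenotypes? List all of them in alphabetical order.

III-1 ∈ {Hh vv, hh vv}

H/I-1 un ·: hh
H/I-2 un ·: hh
H/II-1 un I-1×I-2: hh
H/II-2 ? ·: hh|Hh|HH
H/II-3 un I-1×I-2: hh
H/III-1 ? II-2×II-1: hh|Hh
⇒ H over [I-1,I-2,II-1,II-2,II-3,III-1]: 4 consistent
V/I-1 aff ·: Vv
V/I-2 un ·: vv
V/II-1 un I-1×I-2: vv
V/II-2 aff ·: Vv
V/II-3 aff I-1×I-2: Vv
V/III-1 un II-2×II-1: vv
⇒ V over [I-1,I-2,II-1,II-2,II-3,III-1]: 1 consistent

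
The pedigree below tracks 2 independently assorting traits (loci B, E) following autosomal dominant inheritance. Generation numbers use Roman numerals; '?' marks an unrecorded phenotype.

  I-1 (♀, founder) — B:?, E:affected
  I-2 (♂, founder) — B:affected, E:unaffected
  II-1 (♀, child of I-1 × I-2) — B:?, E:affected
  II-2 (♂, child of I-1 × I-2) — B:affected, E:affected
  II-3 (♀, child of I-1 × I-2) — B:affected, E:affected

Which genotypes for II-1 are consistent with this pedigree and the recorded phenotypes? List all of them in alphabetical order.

II-1 ∈ {BB Ee, Bb Ee, bb Ee}

B/I-1 ? ·: bb|Bb|BB
B/I-2 aff ·: Bb|BB
B/II-1 ? I-1×I-2: bb|Bb|BB
B/II-2 aff I-1×I-2: Bb|BB
B/II-3 aff I-1×I-2: Bb|BB
⇒ B over [I-1,I-2,II-1,II-2,II-3]: 32 consistent
E/I-1 aff ·: Ee|EE
E/I-2 un ·: ee
E/II-1 aff I-1×I-2: Ee
E/II-2 aff I-1×I-2: Ee
E/II-3 aff I-1×I-2: Ee
⇒ E over [I-1,I-2,II-1,II-2,II-3]: 2 consistent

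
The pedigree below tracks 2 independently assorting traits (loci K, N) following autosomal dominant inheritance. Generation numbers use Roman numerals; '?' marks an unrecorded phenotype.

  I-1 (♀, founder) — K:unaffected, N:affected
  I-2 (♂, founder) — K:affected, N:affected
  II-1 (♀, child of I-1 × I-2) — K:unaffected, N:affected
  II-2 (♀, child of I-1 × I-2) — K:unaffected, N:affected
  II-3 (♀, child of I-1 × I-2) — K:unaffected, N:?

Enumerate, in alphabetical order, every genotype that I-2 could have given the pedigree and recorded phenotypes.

K/I-1 un ·: kk
K/I-2 aff ·: Kk
K/II-1 un I-1×I-2: kk
K/II-2 un I-1×I-2: kk
K/II-3 un I-1×I-2: kk
⇒ K over [I-1,I-2,II-1,II-2,II-3]: 1 consistent
N/I-1 aff ·: Nn|NN
N/I-2 aff ·: Nn|NN
N/II-1 aff I-1×I-2: Nn|NN
N/II-2 aff I-1×I-2: Nn|NN
N/II-3 ? I-1×I-2: nn|Nn|NN
⇒ N over [I-1,I-2,II-1,II-2,II-3]: 29 consistent

I-2 ∈ {Kk NN, Kk Nn}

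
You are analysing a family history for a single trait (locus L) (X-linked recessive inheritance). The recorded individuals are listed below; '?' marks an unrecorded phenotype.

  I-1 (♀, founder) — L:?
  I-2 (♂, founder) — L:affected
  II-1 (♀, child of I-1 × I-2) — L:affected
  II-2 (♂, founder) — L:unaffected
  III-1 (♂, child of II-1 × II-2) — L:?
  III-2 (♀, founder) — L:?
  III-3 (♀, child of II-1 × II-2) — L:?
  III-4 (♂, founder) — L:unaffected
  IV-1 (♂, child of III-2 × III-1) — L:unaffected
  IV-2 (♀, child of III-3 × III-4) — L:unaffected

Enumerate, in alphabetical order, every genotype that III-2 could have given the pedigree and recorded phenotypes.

III-2 ∈ {X^LX^L, X^LX^l}

L/I-1 ? ·: X^LX^l|X^lX^l
L/I-2 aff ·: X^lY
L/II-1 aff I-1×I-2: X^lX^l
L/II-2 un ·: X^LY
L/III-1 ? II-1×II-2: X^lY
L/III-2 ? ·: X^LX^L|X^LX^l
L/III-3 ? II-1×II-2: X^LX^l
L/III-4 un ·: X^LY
L/IV-1 un III-2×III-1: X^LY
L/IV-2 un III-3×III-4: X^LX^L|X^LX^l
⇒ L over [I-1,I-2,II-1,II-2,III-1,III-2,III-3,III-4,IV-1,IV-2]: 8 consistent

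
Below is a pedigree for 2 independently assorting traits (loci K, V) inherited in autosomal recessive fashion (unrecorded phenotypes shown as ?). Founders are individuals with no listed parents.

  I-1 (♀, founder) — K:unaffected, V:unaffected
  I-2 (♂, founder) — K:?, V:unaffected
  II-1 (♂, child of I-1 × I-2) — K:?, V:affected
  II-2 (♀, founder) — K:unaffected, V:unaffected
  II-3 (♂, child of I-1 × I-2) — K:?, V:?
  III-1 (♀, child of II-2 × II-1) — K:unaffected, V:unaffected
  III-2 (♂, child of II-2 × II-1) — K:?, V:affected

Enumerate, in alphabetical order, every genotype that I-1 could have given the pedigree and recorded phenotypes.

K/I-1 un ·: KK|Kk
K/I-2 ? ·: KK|Kk|kk
K/II-1 ? I-1×I-2: KK|Kk|kk
K/II-2 un ·: KK|Kk
K/II-3 ? I-1×I-2: KK|Kk|kk
K/III-1 un II-2×II-1: KK|Kk
K/III-2 ? II-2×II-1: KK|Kk|kk
⇒ K over [I-1,I-2,II-1,II-2,II-3,III-1,III-2]: 155 consistent
V/I-1 un ·: Vv
V/I-2 un ·: Vv
V/II-1 aff I-1×I-2: vv
V/II-2 un ·: Vv
V/II-3 ? I-1×I-2: VV|Vv|vv
V/III-1 un II-2×II-1: Vv
V/III-2 aff II-2×II-1: vv
⇒ V over [I-1,I-2,II-1,II-2,II-3,III-1,III-2]: 3 consistent

I-1 ∈ {KK Vv, Kk Vv}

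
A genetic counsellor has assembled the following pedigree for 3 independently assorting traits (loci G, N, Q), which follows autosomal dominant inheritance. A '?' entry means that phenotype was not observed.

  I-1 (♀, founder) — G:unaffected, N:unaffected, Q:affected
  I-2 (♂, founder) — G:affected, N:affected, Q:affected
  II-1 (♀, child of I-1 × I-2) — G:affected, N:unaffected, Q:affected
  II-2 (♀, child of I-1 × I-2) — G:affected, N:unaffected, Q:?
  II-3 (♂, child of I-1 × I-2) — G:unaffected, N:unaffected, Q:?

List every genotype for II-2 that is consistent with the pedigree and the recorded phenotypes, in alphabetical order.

G/I-1 un ·: gg
G/I-2 aff ·: Gg
G/II-1 aff I-1×I-2: Gg
G/II-2 aff I-1×I-2: Gg
G/II-3 un I-1×I-2: gg
⇒ G over [I-1,I-2,II-1,II-2,II-3]: 1 consistent
N/I-1 un ·: nn
N/I-2 aff ·: Nn
N/II-1 un I-1×I-2: nn
N/II-2 un I-1×I-2: nn
N/II-3 un I-1×I-2: nn
⇒ N over [I-1,I-2,II-1,II-2,II-3]: 1 consistent
Q/I-1 aff ·: Qq|QQ
Q/I-2 aff ·: Qq|QQ
Q/II-1 aff I-1×I-2: Qq|QQ
Q/II-2 ? I-1×I-2: qq|Qq|QQ
Q/II-3 ? I-1×I-2: qq|Qq|QQ
⇒ Q over [I-1,I-2,II-1,II-2,II-3]: 35 consistent

II-2 ∈ {Gg nn QQ, Gg nn Qq, Gg nn qq}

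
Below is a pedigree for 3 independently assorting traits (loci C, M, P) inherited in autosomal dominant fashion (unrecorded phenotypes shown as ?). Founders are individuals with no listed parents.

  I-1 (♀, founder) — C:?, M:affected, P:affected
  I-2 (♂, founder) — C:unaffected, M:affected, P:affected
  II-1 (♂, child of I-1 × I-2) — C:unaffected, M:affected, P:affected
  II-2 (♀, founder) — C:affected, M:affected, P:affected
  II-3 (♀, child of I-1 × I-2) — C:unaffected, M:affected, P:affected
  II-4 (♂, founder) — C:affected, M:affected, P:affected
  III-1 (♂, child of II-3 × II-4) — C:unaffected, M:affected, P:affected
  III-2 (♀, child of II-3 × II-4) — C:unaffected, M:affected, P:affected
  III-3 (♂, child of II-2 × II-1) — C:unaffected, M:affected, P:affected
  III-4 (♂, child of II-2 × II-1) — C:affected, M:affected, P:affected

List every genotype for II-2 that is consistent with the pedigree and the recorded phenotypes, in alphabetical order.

C/I-1 ? ·: cc|Cc
C/I-2 un ·: cc
C/II-1 un I-1×I-2: cc
C/II-2 aff ·: Cc
C/II-3 un I-1×I-2: cc
C/II-4 aff ·: Cc
C/III-1 un II-3×II-4: cc
C/III-2 un II-3×II-4: cc
C/III-3 un II-2×II-1: cc
C/III-4 aff II-2×II-1: Cc
⇒ C over [I-1,I-2,II-1,II-2,II-3,II-4,III-1,III-2,III-3,III-4]: 2 consistent
M/I-1 aff ·: Mm|MM
M/I-2 aff ·: Mm|MM
M/II-1 aff I-1×I-2: Mm|MM
M/II-2 aff ·: Mm|MM
M/II-3 aff I-1×I-2: Mm|MM
M/II-4 aff ·: Mm|MM
M/III-1 aff II-3×II-4: Mm|MM
M/III-2 aff II-3×II-4: Mm|MM
M/III-3 aff II-2×II-1: Mm|MM
M/III-4 aff II-2×II-1: Mm|MM
⇒ M over [I-1,I-2,II-1,II-2,II-3,II-4,III-1,III-2,III-3,III-4]: 532 consistent
P/I-1 aff ·: Pp|PP
P/I-2 aff ·: Pp|PP
P/II-1 aff I-1×I-2: Pp|PP
P/II-2 aff ·: Pp|PP
P/II-3 aff I-1×I-2: Pp|PP
P/II-4 aff ·: Pp|PP
P/III-1 aff II-3×II-4: Pp|PP
P/III-2 aff II-3×II-4: Pp|PP
P/III-3 aff II-2×II-1: Pp|PP
P/III-4 aff II-2×II-1: Pp|PP
⇒ P over [I-1,I-2,II-1,II-2,II-3,II-4,III-1,III-2,III-3,III-4]: 532 consistent

II-2 ∈ {Cc MM PP, Cc MM Pp, Cc Mm PP, Cc Mm Pp}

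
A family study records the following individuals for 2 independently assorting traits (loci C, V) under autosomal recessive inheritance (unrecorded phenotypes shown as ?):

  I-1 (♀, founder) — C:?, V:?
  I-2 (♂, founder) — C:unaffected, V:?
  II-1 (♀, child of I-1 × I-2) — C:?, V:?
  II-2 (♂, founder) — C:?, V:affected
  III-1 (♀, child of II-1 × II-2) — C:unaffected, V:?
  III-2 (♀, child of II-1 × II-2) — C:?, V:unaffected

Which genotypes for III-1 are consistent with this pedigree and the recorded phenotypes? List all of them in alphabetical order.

III-1 ∈ {CC Vv, CC vv, Cc Vv, Cc vv}

C/I-1 ? ·: CC|Cc|cc
C/I-2 un ·: CC|Cc
C/II-1 ? I-1×I-2: CC|Cc|cc
C/II-2 ? ·: CC|Cc|cc
C/III-1 un II-1×II-2: CC|Cc
C/III-2 ? II-1×II-2: CC|Cc|cc
⇒ C over [I-1,I-2,II-1,II-2,III-1,III-2]: 90 consistent
V/I-1 ? ·: VV|Vv|vv
V/I-2 ? ·: VV|Vv|vv
V/II-1 ? I-1×I-2: VV|Vv
V/II-2 aff ·: vv
V/III-1 ? II-1×II-2: Vv|vv
V/III-2 un II-1×II-2: Vv
⇒ V over [I-1,I-2,II-1,II-2,III-1,III-2]: 18 consistent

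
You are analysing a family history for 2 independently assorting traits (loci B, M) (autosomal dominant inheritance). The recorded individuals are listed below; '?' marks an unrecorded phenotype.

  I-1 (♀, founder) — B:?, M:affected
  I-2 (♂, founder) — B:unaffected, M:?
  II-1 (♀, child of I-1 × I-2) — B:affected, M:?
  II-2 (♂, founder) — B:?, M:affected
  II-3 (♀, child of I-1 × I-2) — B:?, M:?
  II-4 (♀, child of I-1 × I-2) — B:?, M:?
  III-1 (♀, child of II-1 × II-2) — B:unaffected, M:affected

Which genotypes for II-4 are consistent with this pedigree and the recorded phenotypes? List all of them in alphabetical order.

B/I-1 ? ·: Bb|BB
B/I-2 un ·: bb
B/II-1 aff I-1×I-2: Bb
B/II-2 ? ·: bb|Bb
B/II-3 ? I-1×I-2: bb|Bb
B/II-4 ? I-1×I-2: bb|Bb
B/III-1 un II-1×II-2: bb
⇒ B over [I-1,I-2,II-1,II-2,II-3,II-4,III-1]: 10 consistent
M/I-1 aff ·: Mm|MM
M/I-2 ? ·: mm|Mm|MM
M/II-1 ? I-1×I-2: mm|Mm|MM
M/II-2 aff ·: Mm|MM
M/II-3 ? I-1×I-2: mm|Mm|MM
M/II-4 ? I-1×I-2: mm|Mm|MM
M/III-1 aff II-1×II-2: Mm|MM
⇒ M over [I-1,I-2,II-1,II-2,II-3,II-4,III-1]: 168 consistent

II-4 ∈ {Bb MM, Bb Mm, Bb mm, bb MM, bb Mm, bb mm}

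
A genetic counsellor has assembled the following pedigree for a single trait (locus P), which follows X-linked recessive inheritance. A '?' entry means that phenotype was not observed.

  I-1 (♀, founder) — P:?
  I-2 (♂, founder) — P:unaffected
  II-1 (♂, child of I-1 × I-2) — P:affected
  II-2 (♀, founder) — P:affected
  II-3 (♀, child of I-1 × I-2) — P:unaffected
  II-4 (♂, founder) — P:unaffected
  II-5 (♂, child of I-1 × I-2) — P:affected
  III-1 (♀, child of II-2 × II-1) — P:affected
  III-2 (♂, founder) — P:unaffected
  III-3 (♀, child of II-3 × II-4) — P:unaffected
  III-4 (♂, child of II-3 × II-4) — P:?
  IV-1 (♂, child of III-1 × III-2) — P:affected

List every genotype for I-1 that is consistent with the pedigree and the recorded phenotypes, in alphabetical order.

I-1 ∈ {X^PX^p, X^pX^p}

P/I-1 ? ·: X^PX^p|X^pX^p
P/I-2 un ·: X^PY
P/II-1 aff I-1×I-2: X^pY
P/II-2 aff ·: X^pX^p
P/II-3 un I-1×I-2: X^PX^P|X^PX^p
P/II-4 un ·: X^PY
P/II-5 aff I-1×I-2: X^pY
P/III-1 aff II-2×II-1: X^pX^p
P/III-2 un ·: X^PY
P/III-3 un II-3×II-4: X^PX^P|X^PX^p
P/III-4 ? II-3×II-4: X^PY|X^pY
P/IV-1 aff III-1×III-2: X^pY
⇒ P over [I-1,I-2,II-1,II-2,II-3,II-4,II-5,III-1,III-2,III-3,III-4,IV-1]: 9 consistent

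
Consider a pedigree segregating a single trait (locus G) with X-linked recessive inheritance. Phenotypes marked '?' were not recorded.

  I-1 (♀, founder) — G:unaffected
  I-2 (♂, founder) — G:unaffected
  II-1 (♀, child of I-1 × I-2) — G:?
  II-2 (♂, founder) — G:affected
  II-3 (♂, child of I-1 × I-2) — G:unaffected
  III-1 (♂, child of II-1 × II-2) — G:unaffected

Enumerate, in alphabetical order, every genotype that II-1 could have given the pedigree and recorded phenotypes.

G/I-1 un ·: X^GX^G|X^GX^g
G/I-2 un ·: X^GY
G/II-1 ? I-1×I-2: X^GX^G|X^GX^g
G/II-2 aff ·: X^gY
G/II-3 un I-1×I-2: X^GY
G/III-1 un II-1×II-2: X^GY
⇒ G over [I-1,I-2,II-1,II-2,II-3,III-1]: 3 consistent

II-1 ∈ {X^GX^G, X^GX^g}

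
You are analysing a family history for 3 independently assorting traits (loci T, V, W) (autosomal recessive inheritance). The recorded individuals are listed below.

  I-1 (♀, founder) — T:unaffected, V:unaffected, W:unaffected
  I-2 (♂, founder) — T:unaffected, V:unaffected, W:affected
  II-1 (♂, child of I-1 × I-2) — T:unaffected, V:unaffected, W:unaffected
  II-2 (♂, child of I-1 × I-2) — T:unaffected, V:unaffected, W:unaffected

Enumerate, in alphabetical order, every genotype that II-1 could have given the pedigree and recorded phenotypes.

T/I-1 un ·: TT|Tt
T/I-2 un ·: TT|Tt
T/II-1 un I-1×I-2: TT|Tt
T/II-2 un I-1×I-2: TT|Tt
⇒ T over [I-1,I-2,II-1,II-2]: 13 consistent
V/I-1 un ·: VV|Vv
V/I-2 un ·: VV|Vv
V/II-1 un I-1×I-2: VV|Vv
V/II-2 un I-1×I-2: VV|Vv
⇒ V over [I-1,I-2,II-1,II-2]: 13 consistent
W/I-1 un ·: WW|Ww
W/I-2 aff ·: ww
W/II-1 un I-1×I-2: Ww
W/II-2 un I-1×I-2: Ww
⇒ W over [I-1,I-2,II-1,II-2]: 2 consistent

II-1 ∈ {TT VV Ww, TT Vv Ww, Tt VV Ww, Tt Vv Ww}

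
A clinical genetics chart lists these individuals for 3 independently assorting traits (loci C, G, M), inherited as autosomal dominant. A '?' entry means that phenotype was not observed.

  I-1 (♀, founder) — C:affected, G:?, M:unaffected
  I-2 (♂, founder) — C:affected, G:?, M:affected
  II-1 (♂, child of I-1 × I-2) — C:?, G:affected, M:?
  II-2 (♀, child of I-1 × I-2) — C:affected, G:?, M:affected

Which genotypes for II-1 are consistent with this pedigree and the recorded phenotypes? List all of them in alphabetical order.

C/I-1 aff ·: Cc|CC
C/I-2 aff ·: Cc|CC
C/II-1 ? I-1×I-2: cc|Cc|CC
C/II-2 aff I-1×I-2: Cc|CC
⇒ C over [I-1,I-2,II-1,II-2]: 15 consistent
G/I-1 ? ·: gg|Gg|GG
G/I-2 ? ·: gg|Gg|GG
G/II-1 aff I-1×I-2: Gg|GG
G/II-2 ? I-1×I-2: gg|Gg|GG
⇒ G over [I-1,I-2,II-1,II-2]: 21 consistent
M/I-1 un ·: mm
M/I-2 aff ·: Mm|MM
M/II-1 ? I-1×I-2: mm|Mm
M/II-2 aff I-1×I-2: Mm
⇒ M over [I-1,I-2,II-1,II-2]: 3 consistent

II-1 ∈ {CC GG Mm, CC GG mm, CC Gg Mm, CC Gg mm, Cc GG Mm, Cc GG mm, Cc Gg Mm, Cc Gg mm, cc GG Mm, cc GG mm, cc Gg Mm, cc Gg mm}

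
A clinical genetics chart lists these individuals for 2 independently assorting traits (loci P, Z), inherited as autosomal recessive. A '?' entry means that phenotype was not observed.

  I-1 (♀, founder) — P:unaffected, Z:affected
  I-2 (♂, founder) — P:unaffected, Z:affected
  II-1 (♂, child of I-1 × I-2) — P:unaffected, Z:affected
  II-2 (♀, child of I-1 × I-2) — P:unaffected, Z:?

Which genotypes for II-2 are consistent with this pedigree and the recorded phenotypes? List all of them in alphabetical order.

P/I-1 un ·: PP|Pp
P/I-2 un ·: PP|Pp
P/II-1 un I-1×I-2: PP|Pp
P/II-2 un I-1×I-2: PP|Pp
⇒ P over [I-1,I-2,II-1,II-2]: 13 consistent
Z/I-1 aff ·: zz
Z/I-2 aff ·: zz
Z/II-1 aff I-1×I-2: zz
Z/II-2 ? I-1×I-2: zz
⇒ Z over [I-1,I-2,II-1,II-2]: 1 consistent

II-2 ∈ {PP zz, Pp zz}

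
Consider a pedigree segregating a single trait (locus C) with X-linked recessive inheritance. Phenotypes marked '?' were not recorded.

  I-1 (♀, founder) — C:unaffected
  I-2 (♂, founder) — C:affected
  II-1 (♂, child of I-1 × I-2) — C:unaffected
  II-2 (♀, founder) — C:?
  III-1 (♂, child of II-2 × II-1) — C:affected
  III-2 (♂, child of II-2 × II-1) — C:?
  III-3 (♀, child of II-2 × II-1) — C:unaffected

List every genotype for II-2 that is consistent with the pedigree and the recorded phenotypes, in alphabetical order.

II-2 ∈ {X^CX^c, X^cX^c}

C/I-1 un ·: X^CX^C|X^CX^c
C/I-2 aff ·: X^cY
C/II-1 un I-1×I-2: X^CY
C/II-2 ? ·: X^CX^c|X^cX^c
C/III-1 aff II-2×II-1: X^cY
C/III-2 ? II-2×II-1: X^CY|X^cY
C/III-3 un II-2×II-1: X^CX^C|X^CX^c
⇒ C over [I-1,I-2,II-1,II-2,III-1,III-2,III-3]: 10 consistent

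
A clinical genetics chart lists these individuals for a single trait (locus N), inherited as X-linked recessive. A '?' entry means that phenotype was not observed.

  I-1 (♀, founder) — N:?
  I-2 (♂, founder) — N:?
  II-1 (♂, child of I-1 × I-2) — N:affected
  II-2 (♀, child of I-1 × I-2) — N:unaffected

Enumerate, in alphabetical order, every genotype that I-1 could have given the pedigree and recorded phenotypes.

I-1 ∈ {X^NX^n, X^nX^n}

N/I-1 ? ·: X^NX^n|X^nX^n
N/I-2 ? ·: X^NY|X^nY
N/II-1 aff I-1×I-2: X^nY
N/II-2 un I-1×I-2: X^NX^N|X^NX^n
⇒ N over [I-1,I-2,II-1,II-2]: 4 consistent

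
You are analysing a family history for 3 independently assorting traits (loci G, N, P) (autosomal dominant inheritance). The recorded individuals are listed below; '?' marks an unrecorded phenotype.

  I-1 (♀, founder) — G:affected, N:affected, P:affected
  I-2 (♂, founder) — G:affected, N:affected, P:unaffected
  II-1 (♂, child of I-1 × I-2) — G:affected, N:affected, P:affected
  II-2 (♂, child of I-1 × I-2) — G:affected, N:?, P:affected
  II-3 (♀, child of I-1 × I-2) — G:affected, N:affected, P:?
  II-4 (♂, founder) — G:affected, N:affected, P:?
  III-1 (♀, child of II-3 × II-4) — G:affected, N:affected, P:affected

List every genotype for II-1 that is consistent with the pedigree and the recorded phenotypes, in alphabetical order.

G/I-1 aff ·: Gg|GG
G/I-2 aff ·: Gg|GG
G/II-1 aff I-1×I-2: Gg|GG
G/II-2 aff I-1×I-2: Gg|GG
G/II-3 aff I-1×I-2: Gg|GG
G/II-4 aff ·: Gg|GG
G/III-1 aff II-3×II-4: Gg|GG
⇒ G over [I-1,I-2,II-1,II-2,II-3,II-4,III-1]: 87 consistent
N/I-1 aff ·: Nn|NN
N/I-2 aff ·: Nn|NN
N/II-1 aff I-1×I-2: Nn|NN
N/II-2 ? I-1×I-2: nn|Nn|NN
N/II-3 aff I-1×I-2: Nn|NN
N/II-4 aff ·: Nn|NN
N/III-1 aff II-3×II-4: Nn|NN
⇒ N over [I-1,I-2,II-1,II-2,II-3,II-4,III-1]: 101 consistent
P/I-1 aff ·: Pp|PP
P/I-2 un ·: pp
P/II-1 aff I-1×I-2: Pp
P/II-2 aff I-1×I-2: Pp
P/II-3 ? I-1×I-2: pp|Pp
P/II-4 ? ·: pp|Pp|PP
P/III-1 aff II-3×II-4: Pp|PP
⇒ P over [I-1,I-2,II-1,II-2,II-3,II-4,III-1]: 12 consistent

II-1 ∈ {GG NN Pp, GG Nn Pp, Gg NN Pp, Gg Nn Pp}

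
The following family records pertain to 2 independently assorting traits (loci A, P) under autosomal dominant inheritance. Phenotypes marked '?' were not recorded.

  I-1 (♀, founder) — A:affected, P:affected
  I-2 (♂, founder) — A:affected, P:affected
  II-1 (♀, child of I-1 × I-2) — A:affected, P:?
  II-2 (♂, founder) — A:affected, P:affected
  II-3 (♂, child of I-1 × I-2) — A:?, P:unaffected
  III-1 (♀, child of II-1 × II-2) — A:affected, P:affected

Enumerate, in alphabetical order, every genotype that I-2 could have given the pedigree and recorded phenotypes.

I-2 ∈ {AA Pp, Aa Pp}

A/I-1 aff ·: Aa|AA
A/I-2 aff ·: Aa|AA
A/II-1 aff I-1×I-2: Aa|AA
A/II-2 aff ·: Aa|AA
A/II-3 ? I-1×I-2: aa|Aa|AA
A/III-1 aff II-1×II-2: Aa|AA
⇒ A over [I-1,I-2,II-1,II-2,II-3,III-1]: 52 consistent
P/I-1 aff ·: Pp
P/I-2 aff ·: Pp
P/II-1 ? I-1×I-2: pp|Pp|PP
P/II-2 aff ·: Pp|PP
P/II-3 un I-1×I-2: pp
P/III-1 aff II-1×II-2: Pp|PP
⇒ P over [I-1,I-2,II-1,II-2,II-3,III-1]: 9 consistent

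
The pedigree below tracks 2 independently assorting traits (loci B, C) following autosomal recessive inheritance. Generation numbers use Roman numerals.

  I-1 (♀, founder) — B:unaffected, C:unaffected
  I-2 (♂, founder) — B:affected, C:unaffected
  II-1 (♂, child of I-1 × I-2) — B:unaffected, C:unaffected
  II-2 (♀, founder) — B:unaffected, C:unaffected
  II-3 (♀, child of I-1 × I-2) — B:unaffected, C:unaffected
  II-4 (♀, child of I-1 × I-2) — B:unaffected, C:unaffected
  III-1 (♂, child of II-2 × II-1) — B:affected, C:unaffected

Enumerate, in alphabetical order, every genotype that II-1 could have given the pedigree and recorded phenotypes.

II-1 ∈ {Bb CC, Bb Cc}

B/I-1 un ·: BB|Bb
B/I-2 aff ·: bb
B/II-1 un I-1×I-2: Bb
B/II-2 un ·: Bb
B/II-3 un I-1×I-2: Bb
B/II-4 un I-1×I-2: Bb
B/III-1 aff II-2×II-1: bb
⇒ B over [I-1,I-2,II-1,II-2,II-3,II-4,III-1]: 2 consistent
C/I-1 un ·: CC|Cc
C/I-2 un ·: CC|Cc
C/II-1 un I-1×I-2: CC|Cc
C/II-2 un ·: CC|Cc
C/II-3 un I-1×I-2: CC|Cc
C/II-4 un I-1×I-2: CC|Cc
C/III-1 un II-2×II-1: CC|Cc
⇒ C over [I-1,I-2,II-1,II-2,II-3,II-4,III-1]: 87 consistent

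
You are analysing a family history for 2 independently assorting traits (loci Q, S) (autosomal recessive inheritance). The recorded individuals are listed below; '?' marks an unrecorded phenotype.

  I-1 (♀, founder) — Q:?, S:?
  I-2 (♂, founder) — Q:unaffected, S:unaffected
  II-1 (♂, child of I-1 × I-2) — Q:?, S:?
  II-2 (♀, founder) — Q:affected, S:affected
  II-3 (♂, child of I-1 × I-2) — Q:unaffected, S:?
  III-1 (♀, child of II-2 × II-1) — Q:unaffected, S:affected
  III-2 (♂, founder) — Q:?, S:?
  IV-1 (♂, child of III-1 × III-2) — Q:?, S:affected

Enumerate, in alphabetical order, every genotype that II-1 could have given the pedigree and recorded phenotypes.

Q/I-1 ? ·: QQ|Qq|qq
Q/I-2 un ·: QQ|Qq
Q/II-1 ? I-1×I-2: QQ|Qq
Q/II-2 aff ·: qq
Q/II-3 un I-1×I-2: QQ|Qq
Q/III-1 un II-2×II-1: Qq
Q/III-2 ? ·: QQ|Qq|qq
Q/IV-1 ? III-1×III-2: QQ|Qq|qq
⇒ Q over [I-1,I-2,II-1,II-2,II-3,III-1,III-2,IV-1]: 105 consistent
S/I-1 ? ·: SS|Ss|ss
S/I-2 un ·: SS|Ss
S/II-1 ? I-1×I-2: Ss|ss
S/II-2 aff ·: ss
S/II-3 ? I-1×I-2: SS|Ss|ss
S/III-1 aff II-2×II-1: ss
S/III-2 ? ·: Ss|ss
S/IV-1 aff III-1×III-2: ss
⇒ S over [I-1,I-2,II-1,II-2,II-3,III-1,III-2,IV-1]: 30 consistent

II-1 ∈ {QQ Ss, QQ ss, Qq Ss, Qq ss}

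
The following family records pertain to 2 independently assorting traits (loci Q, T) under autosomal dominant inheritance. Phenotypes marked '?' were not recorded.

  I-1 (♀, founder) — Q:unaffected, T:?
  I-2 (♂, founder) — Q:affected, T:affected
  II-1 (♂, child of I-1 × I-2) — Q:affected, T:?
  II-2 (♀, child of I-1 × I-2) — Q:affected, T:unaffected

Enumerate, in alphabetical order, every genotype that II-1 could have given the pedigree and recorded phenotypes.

II-1 ∈ {Qq TT, Qq Tt, Qq tt}

Q/I-1 un ·: qq
Q/I-2 aff ·: Qq|QQ
Q/II-1 aff I-1×I-2: Qq
Q/II-2 aff I-1×I-2: Qq
⇒ Q over [I-1,I-2,II-1,II-2]: 2 consistent
T/I-1 ? ·: tt|Tt
T/I-2 aff ·: Tt
T/II-1 ? I-1×I-2: tt|Tt|TT
T/II-2 un I-1×I-2: tt
⇒ T over [I-1,I-2,II-1,II-2]: 5 consistent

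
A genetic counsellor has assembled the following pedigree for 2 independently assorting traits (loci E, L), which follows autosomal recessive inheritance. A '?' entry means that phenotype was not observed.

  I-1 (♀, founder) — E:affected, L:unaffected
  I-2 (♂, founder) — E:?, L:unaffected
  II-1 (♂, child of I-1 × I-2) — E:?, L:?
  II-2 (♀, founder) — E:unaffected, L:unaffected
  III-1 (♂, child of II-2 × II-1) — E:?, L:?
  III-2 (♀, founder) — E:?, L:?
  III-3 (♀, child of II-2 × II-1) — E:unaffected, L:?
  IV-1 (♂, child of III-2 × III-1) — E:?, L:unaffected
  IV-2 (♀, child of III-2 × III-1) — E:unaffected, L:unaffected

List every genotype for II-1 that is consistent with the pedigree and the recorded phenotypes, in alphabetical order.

E/I-1 aff ·: ee
E/I-2 ? ·: EE|Ee|ee
E/II-1 ? I-1×I-2: Ee|ee
E/II-2 un ·: EE|Ee
E/III-1 ? II-2×II-1: EE|Ee|ee
E/III-2 ? ·: EE|Ee|ee
E/III-3 un II-2×II-1: EE|Ee
E/IV-1 ? III-2×III-1: EE|Ee|ee
E/IV-2 un III-2×III-1: EE|Ee
⇒ E over [I-1,I-2,II-1,II-2,III-1,III-2,III-3,IV-1,IV-2]: 210 consistent
L/I-1 un ·: LL|Ll
L/I-2 un ·: LL|Ll
L/II-1 ? I-1×I-2: LL|Ll|ll
L/II-2 un ·: LL|Ll
L/III-1 ? II-2×II-1: LL|Ll|ll
L/III-2 ? ·: LL|Ll|ll
L/III-3 ? II-2×II-1: LL|Ll|ll
L/IV-1 un III-2×III-1: LL|Ll
L/IV-2 un III-2×III-1: LL|Ll
⇒ L over [I-1,I-2,II-1,II-2,III-1,III-2,III-3,IV-1,IV-2]: 418 consistent

II-1 ∈ {Ee LL, Ee Ll, Ee ll, ee LL, ee Ll, ee ll}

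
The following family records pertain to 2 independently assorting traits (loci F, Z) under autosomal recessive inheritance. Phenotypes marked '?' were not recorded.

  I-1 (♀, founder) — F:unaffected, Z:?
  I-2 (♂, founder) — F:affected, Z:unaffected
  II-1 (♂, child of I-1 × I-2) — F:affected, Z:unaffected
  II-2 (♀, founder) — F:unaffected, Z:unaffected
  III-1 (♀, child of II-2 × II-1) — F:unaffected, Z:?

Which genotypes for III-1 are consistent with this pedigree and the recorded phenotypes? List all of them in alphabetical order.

F/I-1 un ·: Ff
F/I-2 aff ·: ff
F/II-1 aff I-1×I-2: ff
F/II-2 un ·: FF|Ff
F/III-1 un II-2×II-1: Ff
⇒ F over [I-1,I-2,II-1,II-2,III-1]: 2 consistent
Z/I-1 ? ·: ZZ|Zz|zz
Z/I-2 un ·: ZZ|Zz
Z/II-1 un I-1×I-2: ZZ|Zz
Z/II-2 un ·: ZZ|Zz
Z/III-1 ? II-2×II-1: ZZ|Zz|zz
⇒ Z over [I-1,I-2,II-1,II-2,III-1]: 37 consistent

III-1 ∈ {Ff ZZ, Ff Zz, Ff zz}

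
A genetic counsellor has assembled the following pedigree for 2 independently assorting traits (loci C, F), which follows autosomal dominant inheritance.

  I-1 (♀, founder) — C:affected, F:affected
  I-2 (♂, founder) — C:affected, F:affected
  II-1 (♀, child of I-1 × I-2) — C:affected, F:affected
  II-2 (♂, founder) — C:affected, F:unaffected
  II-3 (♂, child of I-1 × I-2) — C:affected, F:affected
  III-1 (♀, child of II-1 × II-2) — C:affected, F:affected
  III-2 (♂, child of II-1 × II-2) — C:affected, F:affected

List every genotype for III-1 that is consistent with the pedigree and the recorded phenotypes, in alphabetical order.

III-1 ∈ {CC Ff, Cc Ff}

C/I-1 aff ·: Cc|CC
C/I-2 aff ·: Cc|CC
C/II-1 aff I-1×I-2: Cc|CC
C/II-2 aff ·: Cc|CC
C/II-3 aff I-1×I-2: Cc|CC
C/III-1 aff II-1×II-2: Cc|CC
C/III-2 aff II-1×II-2: Cc|CC
⇒ C over [I-1,I-2,II-1,II-2,II-3,III-1,III-2]: 83 consistent
F/I-1 aff ·: Ff|FF
F/I-2 aff ·: Ff|FF
F/II-1 aff I-1×I-2: Ff|FF
F/II-2 un ·: ff
F/II-3 aff I-1×I-2: Ff|FF
F/III-1 aff II-1×II-2: Ff
F/III-2 aff II-1×II-2: Ff
⇒ F over [I-1,I-2,II-1,II-2,II-3,III-1,III-2]: 13 consistent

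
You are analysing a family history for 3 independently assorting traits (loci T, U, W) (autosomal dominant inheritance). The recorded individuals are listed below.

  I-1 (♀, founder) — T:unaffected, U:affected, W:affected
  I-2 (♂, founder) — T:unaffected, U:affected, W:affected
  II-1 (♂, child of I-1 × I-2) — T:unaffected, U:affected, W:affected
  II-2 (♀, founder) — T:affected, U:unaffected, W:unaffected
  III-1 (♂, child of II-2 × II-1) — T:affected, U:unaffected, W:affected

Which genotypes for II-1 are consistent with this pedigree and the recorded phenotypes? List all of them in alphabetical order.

T/I-1 un ·: tt
T/I-2 un ·: tt
T/II-1 un I-1×I-2: tt
T/II-2 aff ·: Tt|TT
T/III-1 aff II-2×II-1: Tt
⇒ T over [I-1,I-2,II-1,II-2,III-1]: 2 consistent
U/I-1 aff ·: Uu|UU
U/I-2 aff ·: Uu|UU
U/II-1 aff I-1×I-2: Uu
U/II-2 un ·: uu
U/III-1 un II-2×II-1: uu
⇒ U over [I-1,I-2,II-1,II-2,III-1]: 3 consistent
W/I-1 aff ·: Ww|WW
W/I-2 aff ·: Ww|WW
W/II-1 aff I-1×I-2: Ww|WW
W/II-2 un ·: ww
W/III-1 aff II-2×II-1: Ww
⇒ W over [I-1,I-2,II-1,II-2,III-1]: 7 consistent

II-1 ∈ {tt Uu WW, tt Uu Ww}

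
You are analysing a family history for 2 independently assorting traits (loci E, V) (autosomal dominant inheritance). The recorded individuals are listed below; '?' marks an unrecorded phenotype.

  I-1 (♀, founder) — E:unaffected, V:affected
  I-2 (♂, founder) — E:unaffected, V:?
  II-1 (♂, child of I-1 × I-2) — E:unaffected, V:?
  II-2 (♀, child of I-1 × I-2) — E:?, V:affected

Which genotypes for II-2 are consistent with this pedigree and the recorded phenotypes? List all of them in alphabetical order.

E/I-1 un ·: ee
E/I-2 un ·: ee
E/II-1 un I-1×I-2: ee
E/II-2 ? I-1×I-2: ee
⇒ E over [I-1,I-2,II-1,II-2]: 1 consistent
V/I-1 aff ·: Vv|VV
V/I-2 ? ·: vv|Vv|VV
V/II-1 ? I-1×I-2: vv|Vv|VV
V/II-2 aff I-1×I-2: Vv|VV
⇒ V over [I-1,I-2,II-1,II-2]: 18 consistent

II-2 ∈ {ee VV, ee Vv}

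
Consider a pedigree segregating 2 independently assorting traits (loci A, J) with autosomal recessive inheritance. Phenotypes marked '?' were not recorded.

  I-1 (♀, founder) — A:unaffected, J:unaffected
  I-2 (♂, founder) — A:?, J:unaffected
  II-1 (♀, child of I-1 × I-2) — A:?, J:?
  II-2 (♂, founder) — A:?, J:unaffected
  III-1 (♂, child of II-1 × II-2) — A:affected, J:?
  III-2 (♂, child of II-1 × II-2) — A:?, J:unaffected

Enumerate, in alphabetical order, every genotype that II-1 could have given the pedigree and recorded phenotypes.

A/I-1 un ·: AA|Aa
A/I-2 ? ·: AA|Aa|aa
A/II-1 ? I-1×I-2: Aa|aa
A/II-2 ? ·: Aa|aa
A/III-1 aff II-1×II-2: aa
A/III-2 ? II-1×II-2: AA|Aa|aa
⇒ A over [I-1,I-2,II-1,II-2,III-1,III-2]: 31 consistent
J/I-1 un ·: JJ|Jj
J/I-2 un ·: JJ|Jj
J/II-1 ? I-1×I-2: JJ|Jj|jj
J/II-2 un ·: JJ|Jj
J/III-1 ? II-1×II-2: JJ|Jj|jj
J/III-2 un II-1×II-2: JJ|Jj
⇒ J over [I-1,I-2,II-1,II-2,III-1,III-2]: 53 consistent

II-1 ∈ {Aa JJ, Aa Jj, Aa jj, aa JJ, aa Jj, aa jj}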